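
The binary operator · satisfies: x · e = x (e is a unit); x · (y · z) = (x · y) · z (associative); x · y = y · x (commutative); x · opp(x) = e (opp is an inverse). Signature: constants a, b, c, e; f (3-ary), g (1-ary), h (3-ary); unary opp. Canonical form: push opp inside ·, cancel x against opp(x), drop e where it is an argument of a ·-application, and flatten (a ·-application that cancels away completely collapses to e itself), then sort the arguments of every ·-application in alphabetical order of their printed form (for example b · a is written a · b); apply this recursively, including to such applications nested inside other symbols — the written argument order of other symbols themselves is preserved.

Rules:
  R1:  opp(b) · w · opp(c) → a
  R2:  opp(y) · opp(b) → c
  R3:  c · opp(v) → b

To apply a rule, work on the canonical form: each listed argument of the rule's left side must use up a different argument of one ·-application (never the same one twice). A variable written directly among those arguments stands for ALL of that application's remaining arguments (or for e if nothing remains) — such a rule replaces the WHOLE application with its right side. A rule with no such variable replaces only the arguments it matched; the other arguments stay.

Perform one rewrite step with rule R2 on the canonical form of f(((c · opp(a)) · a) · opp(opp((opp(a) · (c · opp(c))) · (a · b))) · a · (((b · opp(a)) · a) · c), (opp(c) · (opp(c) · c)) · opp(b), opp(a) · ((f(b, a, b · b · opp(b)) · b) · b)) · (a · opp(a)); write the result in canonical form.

Answer: f(a · b · b · c · c, c, b · b · f(b, a, b) · opp(a))

Derivation:
Canonical form:  f(a · b · b · c · c, opp(b) · opp(c), b · b · f(b, a, b) · opp(a))
R2 matches:  uses opp(b), opp(c);  y := c
New term:  f(a · b · b · c · c, c, b · b · f(b, a, b) · opp(a))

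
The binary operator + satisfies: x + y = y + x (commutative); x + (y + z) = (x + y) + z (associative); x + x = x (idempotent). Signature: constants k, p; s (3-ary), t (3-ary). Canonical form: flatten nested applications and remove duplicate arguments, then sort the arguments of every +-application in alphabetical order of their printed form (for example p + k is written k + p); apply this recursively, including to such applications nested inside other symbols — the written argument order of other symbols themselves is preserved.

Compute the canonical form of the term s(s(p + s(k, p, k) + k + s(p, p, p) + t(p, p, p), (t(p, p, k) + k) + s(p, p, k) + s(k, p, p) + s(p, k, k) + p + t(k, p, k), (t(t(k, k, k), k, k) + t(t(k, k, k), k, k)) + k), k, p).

Work inside:  (t(p, p, k) + k) + s(p, p, k) + s(k, p, p) + s(p, k, k) + p + t(k, p, k)
Un-nest:  t(p, p, k) + k + s(p, p, k) + s(k, p, p) + s(p, k, k) + p + t(k, p, k)
Order the arguments:  k + p + s(k, p, p) + s(p, k, k) + s(p, p, k) + t(k, p, k) + t(p, p, k)
Put back:  s(s(k + p + s(k, p, k) + s(p, p, p) + t(p, p, p), k + p + s(k, p, p) + s(p, k, k) + s(p, p, k) + t(k, p, k) + t(p, p, k), k + t(t(k, k, k), k, k)), k, p)

Answer: s(s(k + p + s(k, p, k) + s(p, p, p) + t(p, p, p), k + p + s(k, p, p) + s(p, k, k) + s(p, p, k) + t(k, p, k) + t(p, p, k), k + t(t(k, k, k), k, k)), k, p)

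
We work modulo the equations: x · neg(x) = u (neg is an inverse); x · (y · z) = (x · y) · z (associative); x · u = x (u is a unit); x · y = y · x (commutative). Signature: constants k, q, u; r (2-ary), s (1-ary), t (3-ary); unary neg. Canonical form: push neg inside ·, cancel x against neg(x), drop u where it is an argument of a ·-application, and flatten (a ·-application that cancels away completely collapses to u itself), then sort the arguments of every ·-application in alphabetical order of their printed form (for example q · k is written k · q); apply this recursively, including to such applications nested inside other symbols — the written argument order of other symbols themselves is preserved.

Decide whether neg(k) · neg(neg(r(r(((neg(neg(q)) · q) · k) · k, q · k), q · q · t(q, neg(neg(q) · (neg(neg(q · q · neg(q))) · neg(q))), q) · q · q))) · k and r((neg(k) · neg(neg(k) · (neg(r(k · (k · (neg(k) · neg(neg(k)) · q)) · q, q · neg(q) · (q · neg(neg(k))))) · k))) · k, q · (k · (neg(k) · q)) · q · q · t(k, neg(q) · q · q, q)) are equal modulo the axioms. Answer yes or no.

Answer: no — r(r(k · k · q · q, k · q), q · q · q · q · t(q, q, q)) vs r(r(k · k · q · q, k · q), q · q · q · q · t(k, q, q))

Derivation:
Left:  neg(k) · neg(neg(r(r(((neg(neg(q)) · q) · k) · k, q · k), q · q · t(q, neg(neg(q) · (neg(neg(q · q · neg(q))) · neg(q))), q) · q · q))) · k
  Push neg inside:  distribute neg over · and collapse double neg
  Cancel:  k cancels
  Combine occurrences:  r(r(k · k · q · q, k · q), q · q · q · q · t(q, q, q))
Right:  r((neg(k) · neg(neg(k) · (neg(r(k · (k · (neg(k) · neg(neg(k)) · q)) · q, q · neg(q) · (q · neg(neg(k))))) · k))) · k, q · (k · (neg(k) · q)) · q · q · t(k, neg(q) · q · q, q))
  Work inside:  (neg(k) · neg(neg(k) · (neg(r(k · (k · (neg(k) · neg(neg(k)) · q)) · q, q · neg(q) · (q · neg(neg(k))))) · k))) · k
  Push neg inside:  distribute neg over · and collapse double neg
  Inverses cancel:  k cancels
  Collect terms:  r(k · k · q · q, k · q)
  Rebuild:  r(r(k · k · q · q, k · q), q · q · q · q · t(k, q, q))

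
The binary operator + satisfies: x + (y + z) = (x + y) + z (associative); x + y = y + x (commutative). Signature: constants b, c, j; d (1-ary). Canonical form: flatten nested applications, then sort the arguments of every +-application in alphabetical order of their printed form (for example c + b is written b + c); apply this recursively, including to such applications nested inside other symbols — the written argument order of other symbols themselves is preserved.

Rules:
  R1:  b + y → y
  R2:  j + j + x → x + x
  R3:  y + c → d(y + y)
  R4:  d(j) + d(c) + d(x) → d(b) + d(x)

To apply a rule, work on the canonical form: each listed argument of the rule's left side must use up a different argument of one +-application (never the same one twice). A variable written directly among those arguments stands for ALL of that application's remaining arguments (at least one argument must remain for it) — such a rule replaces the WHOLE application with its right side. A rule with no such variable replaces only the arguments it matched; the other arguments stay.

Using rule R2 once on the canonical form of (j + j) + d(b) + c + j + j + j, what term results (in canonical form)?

Canonical form:  c + d(b) + j + j + j + j + j
R2 matches:  uses j, j;  x := c + d(b) + j + j + j
The variable takes the whole remainder — replace the entire application.
New term:  c + c + d(b) + d(b) + j + j + j + j + j + j

Answer: c + c + d(b) + d(b) + j + j + j + j + j + j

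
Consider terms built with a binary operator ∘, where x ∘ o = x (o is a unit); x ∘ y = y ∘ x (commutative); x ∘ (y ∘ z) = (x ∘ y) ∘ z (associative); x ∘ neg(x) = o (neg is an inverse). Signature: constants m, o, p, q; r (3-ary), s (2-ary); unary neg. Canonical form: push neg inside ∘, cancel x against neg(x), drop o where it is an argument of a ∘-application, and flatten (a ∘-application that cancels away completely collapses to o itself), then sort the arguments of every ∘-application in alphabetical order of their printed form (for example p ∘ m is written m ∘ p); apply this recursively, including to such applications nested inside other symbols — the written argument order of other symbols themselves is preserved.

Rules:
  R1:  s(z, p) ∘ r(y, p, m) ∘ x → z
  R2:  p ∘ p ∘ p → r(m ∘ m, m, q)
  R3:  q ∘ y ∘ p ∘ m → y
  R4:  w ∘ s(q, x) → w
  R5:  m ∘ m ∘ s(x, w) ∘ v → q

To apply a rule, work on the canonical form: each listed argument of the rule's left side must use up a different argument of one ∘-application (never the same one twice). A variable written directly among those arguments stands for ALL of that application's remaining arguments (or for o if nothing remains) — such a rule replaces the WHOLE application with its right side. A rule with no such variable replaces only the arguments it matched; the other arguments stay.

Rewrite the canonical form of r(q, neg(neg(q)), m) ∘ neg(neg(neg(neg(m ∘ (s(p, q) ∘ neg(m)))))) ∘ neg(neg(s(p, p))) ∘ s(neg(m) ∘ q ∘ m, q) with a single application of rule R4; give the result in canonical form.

Canonical form:  r(q, q, m) ∘ s(p, p) ∘ s(p, q) ∘ s(q, q)
R4 matches:  uses s(q, q);  w := r(q, q, m) ∘ s(p, p) ∘ s(p, q), x := q
The variable takes the whole remainder — replace the entire application.
Giving:  r(q, q, m) ∘ s(p, p) ∘ s(p, q)

Answer: r(q, q, m) ∘ s(p, p) ∘ s(p, q)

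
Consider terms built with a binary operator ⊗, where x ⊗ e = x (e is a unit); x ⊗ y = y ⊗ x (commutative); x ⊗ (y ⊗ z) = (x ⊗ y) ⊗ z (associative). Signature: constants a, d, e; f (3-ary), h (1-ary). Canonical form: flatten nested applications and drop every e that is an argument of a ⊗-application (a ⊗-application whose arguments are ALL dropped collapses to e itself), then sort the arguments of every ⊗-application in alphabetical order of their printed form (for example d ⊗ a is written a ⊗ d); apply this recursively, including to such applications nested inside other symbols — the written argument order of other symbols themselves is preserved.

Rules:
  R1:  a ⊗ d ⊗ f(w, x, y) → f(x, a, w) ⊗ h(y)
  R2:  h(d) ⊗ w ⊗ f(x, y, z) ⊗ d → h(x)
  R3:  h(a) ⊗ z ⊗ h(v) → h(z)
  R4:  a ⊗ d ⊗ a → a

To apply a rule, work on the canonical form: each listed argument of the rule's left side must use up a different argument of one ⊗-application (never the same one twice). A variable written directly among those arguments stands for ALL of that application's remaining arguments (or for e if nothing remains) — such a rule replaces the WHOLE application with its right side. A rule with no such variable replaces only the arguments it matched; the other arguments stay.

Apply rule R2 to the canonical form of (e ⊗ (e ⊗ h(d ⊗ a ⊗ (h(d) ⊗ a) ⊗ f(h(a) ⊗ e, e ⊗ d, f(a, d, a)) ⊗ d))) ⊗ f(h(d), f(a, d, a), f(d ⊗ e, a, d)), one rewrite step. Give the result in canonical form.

Canonical form:  f(h(d), f(a, d, a), f(d, a, d)) ⊗ h(a ⊗ a ⊗ d ⊗ d ⊗ f(h(a), d, f(a, d, a)) ⊗ h(d))
Match R2:  consume d, f(h(a), d, f(a, d, a)), h(d);  w := a ⊗ a ⊗ d, x := h(a), y := d, z := f(a, d, a)
The extension variable absorbs all remaining arguments, so the whole application is rewritten.
New term:  f(h(d), f(a, d, a), f(d, a, d)) ⊗ h(h(h(a)))

Answer: f(h(d), f(a, d, a), f(d, a, d)) ⊗ h(h(h(a)))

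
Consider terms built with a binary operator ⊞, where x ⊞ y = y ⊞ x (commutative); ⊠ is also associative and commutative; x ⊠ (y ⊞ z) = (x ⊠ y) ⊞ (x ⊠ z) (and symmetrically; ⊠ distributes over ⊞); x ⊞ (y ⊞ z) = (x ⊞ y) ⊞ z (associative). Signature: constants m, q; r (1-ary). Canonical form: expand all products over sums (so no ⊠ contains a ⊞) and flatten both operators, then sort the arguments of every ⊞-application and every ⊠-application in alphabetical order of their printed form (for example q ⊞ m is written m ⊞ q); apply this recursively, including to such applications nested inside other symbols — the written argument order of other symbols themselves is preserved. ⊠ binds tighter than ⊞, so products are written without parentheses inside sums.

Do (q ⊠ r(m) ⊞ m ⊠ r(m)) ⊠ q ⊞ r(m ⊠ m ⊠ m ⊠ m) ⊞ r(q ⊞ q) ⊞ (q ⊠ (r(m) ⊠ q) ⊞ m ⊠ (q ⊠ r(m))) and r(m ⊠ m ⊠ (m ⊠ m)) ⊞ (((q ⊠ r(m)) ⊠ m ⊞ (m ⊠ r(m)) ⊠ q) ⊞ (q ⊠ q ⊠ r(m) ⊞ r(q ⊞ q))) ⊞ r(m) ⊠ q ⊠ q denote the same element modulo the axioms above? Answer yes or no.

Answer: yes — both canonical forms are m ⊠ q ⊠ r(m) ⊞ m ⊠ q ⊠ r(m) ⊞ q ⊠ q ⊠ r(m) ⊞ q ⊠ q ⊠ r(m) ⊞ r(m ⊠ m ⊠ m ⊠ m) ⊞ r(q ⊞ q)

Derivation:
Left:  (q ⊠ r(m) ⊞ m ⊠ r(m)) ⊠ q ⊞ r(m ⊠ m ⊠ m ⊠ m) ⊞ r(q ⊞ q) ⊞ (q ⊠ (r(m) ⊠ q) ⊞ m ⊠ (q ⊠ r(m)))
  Distribute:  q ⊠ q ⊠ r(m) ⊞ m ⊠ q ⊠ r(m) ⊞ r(m ⊠ m ⊠ m ⊠ m) ⊞ r(q ⊞ q) ⊞ q ⊠ q ⊠ r(m) ⊞ m ⊠ q ⊠ r(m)
  Sort arguments:  m ⊠ q ⊠ r(m) ⊞ m ⊠ q ⊠ r(m) ⊞ q ⊠ q ⊠ r(m) ⊞ q ⊠ q ⊠ r(m) ⊞ r(m ⊠ m ⊠ m ⊠ m) ⊞ r(q ⊞ q)
Right:  r(m ⊠ m ⊠ (m ⊠ m)) ⊞ (((q ⊠ r(m)) ⊠ m ⊞ (m ⊠ r(m)) ⊠ q) ⊞ (q ⊠ q ⊠ r(m) ⊞ r(q ⊞ q))) ⊞ r(m) ⊠ q ⊠ q
  Merge nested applications:  r(m ⊠ m ⊠ m ⊠ m) ⊞ m ⊠ q ⊠ r(m) ⊞ m ⊠ q ⊠ r(m) ⊞ q ⊠ q ⊠ r(m) ⊞ r(q ⊞ q) ⊞ q ⊠ q ⊠ r(m)
  Order the arguments:  m ⊠ q ⊠ r(m) ⊞ m ⊠ q ⊠ r(m) ⊞ q ⊠ q ⊠ r(m) ⊞ q ⊠ q ⊠ r(m) ⊞ r(m ⊠ m ⊠ m ⊠ m) ⊞ r(q ⊞ q)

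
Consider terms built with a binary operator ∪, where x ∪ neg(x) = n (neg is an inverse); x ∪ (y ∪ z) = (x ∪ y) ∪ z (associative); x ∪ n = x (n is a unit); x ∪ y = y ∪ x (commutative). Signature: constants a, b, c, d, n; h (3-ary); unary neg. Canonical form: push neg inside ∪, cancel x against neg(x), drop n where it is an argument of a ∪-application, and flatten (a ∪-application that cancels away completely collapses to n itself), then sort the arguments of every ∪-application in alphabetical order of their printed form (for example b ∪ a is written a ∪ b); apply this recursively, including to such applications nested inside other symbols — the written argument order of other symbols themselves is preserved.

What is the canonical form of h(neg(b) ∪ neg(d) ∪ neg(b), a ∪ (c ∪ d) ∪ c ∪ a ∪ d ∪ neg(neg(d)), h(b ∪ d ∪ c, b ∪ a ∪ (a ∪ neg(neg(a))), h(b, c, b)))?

Answer: h(neg(b) ∪ neg(b) ∪ neg(d), a ∪ a ∪ c ∪ c ∪ d ∪ d ∪ d, h(b ∪ c ∪ d, a ∪ a ∪ a ∪ b, h(b, c, b)))

Derivation:
Work inside:  a ∪ (c ∪ d) ∪ c ∪ a ∪ d ∪ neg(neg(d))
Push neg inside:  distribute neg over ∪ and collapse double neg
Combine occurrences:  a ∪ a ∪ c ∪ c ∪ d ∪ d ∪ d
Rebuild:  h(neg(b) ∪ neg(b) ∪ neg(d), a ∪ a ∪ c ∪ c ∪ d ∪ d ∪ d, h(b ∪ c ∪ d, a ∪ a ∪ a ∪ b, h(b, c, b)))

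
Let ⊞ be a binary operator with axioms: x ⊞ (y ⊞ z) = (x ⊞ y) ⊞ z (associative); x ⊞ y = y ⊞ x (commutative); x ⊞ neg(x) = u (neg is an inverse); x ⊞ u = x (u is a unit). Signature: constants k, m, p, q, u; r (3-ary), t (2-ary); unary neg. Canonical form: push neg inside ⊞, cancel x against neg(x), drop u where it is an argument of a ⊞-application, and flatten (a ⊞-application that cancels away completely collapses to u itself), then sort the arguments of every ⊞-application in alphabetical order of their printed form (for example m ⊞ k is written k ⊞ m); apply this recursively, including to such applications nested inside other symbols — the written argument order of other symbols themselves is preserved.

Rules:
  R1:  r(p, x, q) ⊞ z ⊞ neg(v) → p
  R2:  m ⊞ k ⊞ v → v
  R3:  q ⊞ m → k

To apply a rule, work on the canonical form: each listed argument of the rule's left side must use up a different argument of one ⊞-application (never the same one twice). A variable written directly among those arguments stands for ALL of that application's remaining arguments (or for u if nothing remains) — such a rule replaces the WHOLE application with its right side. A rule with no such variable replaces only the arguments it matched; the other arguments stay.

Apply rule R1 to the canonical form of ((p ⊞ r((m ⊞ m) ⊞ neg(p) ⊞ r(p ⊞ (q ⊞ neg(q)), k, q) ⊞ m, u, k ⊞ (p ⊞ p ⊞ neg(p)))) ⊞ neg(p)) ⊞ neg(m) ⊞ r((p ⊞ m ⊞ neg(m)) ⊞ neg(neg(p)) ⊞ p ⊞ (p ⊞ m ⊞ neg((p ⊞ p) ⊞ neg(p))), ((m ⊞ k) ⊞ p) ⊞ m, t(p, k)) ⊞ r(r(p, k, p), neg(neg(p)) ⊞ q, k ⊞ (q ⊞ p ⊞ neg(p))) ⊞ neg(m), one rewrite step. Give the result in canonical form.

Answer: neg(m) ⊞ neg(m) ⊞ r(m ⊞ p ⊞ p ⊞ p, k ⊞ m ⊞ m ⊞ p, t(p, k)) ⊞ r(p, u, k ⊞ p) ⊞ r(r(p, k, p), p ⊞ q, k ⊞ q)

Derivation:
Canonical form:  neg(m) ⊞ neg(m) ⊞ r(m ⊞ m ⊞ m ⊞ neg(p) ⊞ r(p, k, q), u, k ⊞ p) ⊞ r(m ⊞ p ⊞ p ⊞ p, k ⊞ m ⊞ m ⊞ p, t(p, k)) ⊞ r(r(p, k, p), p ⊞ q, k ⊞ q)
R1 matches:  uses neg(p), r(p, k, q);  v := p, x := k, z := m ⊞ m ⊞ m
The extension variable absorbs all remaining arguments, so the whole application is rewritten.
Result:  neg(m) ⊞ neg(m) ⊞ r(m ⊞ p ⊞ p ⊞ p, k ⊞ m ⊞ m ⊞ p, t(p, k)) ⊞ r(p, u, k ⊞ p) ⊞ r(r(p, k, p), p ⊞ q, k ⊞ q)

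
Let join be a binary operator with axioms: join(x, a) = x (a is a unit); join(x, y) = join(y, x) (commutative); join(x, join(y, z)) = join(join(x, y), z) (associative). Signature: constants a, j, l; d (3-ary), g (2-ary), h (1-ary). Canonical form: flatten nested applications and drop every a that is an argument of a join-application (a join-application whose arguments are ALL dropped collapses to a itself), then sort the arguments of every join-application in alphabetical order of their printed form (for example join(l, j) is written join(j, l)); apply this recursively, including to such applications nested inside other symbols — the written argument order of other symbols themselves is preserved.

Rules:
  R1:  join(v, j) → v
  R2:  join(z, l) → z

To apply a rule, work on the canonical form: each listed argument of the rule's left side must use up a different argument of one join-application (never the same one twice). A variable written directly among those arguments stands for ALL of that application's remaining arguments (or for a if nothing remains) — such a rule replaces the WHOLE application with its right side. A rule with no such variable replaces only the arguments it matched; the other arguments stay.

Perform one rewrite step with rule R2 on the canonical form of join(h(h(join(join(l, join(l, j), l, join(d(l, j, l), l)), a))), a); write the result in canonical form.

Answer: h(h(join(d(l, j, l), j, l, l, l)))

Derivation:
Canonical form:  h(h(join(d(l, j, l), j, l, l, l, l)))
Apply R2:  consuming l;  z := join(d(l, j, l), j, l, l, l)
The extension variable absorbs all remaining arguments, so the whole application is rewritten.
Giving:  h(h(join(d(l, j, l), j, l, l, l)))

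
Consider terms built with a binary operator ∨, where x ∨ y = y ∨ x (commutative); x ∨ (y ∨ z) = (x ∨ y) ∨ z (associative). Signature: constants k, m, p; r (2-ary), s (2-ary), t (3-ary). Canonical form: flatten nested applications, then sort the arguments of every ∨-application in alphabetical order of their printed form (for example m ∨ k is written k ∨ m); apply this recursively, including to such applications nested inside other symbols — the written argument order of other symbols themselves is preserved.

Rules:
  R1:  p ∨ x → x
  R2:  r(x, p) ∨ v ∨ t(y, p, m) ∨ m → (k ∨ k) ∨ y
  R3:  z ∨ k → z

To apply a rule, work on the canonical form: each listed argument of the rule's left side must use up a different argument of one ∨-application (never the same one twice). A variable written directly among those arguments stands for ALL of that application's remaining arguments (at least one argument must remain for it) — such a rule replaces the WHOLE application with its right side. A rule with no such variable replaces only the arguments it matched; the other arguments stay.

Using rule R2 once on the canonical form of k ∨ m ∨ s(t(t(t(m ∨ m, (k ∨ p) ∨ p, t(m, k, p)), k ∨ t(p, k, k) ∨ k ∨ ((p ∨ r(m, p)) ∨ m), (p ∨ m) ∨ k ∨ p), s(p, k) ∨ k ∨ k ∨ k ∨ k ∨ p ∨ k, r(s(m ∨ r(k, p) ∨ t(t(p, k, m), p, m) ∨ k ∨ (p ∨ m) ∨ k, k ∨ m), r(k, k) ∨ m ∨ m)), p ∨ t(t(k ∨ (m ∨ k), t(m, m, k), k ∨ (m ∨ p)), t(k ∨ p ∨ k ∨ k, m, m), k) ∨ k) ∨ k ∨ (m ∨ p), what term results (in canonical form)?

Answer: k ∨ k ∨ m ∨ m ∨ p ∨ s(t(t(t(m ∨ m, k ∨ p ∨ p, t(m, k, p)), k ∨ k ∨ m ∨ p ∨ r(m, p) ∨ t(p, k, k), k ∨ m ∨ p ∨ p), k ∨ k ∨ k ∨ k ∨ k ∨ p ∨ s(p, k), r(s(k ∨ k ∨ t(p, k, m), k ∨ m), m ∨ m ∨ r(k, k))), k ∨ p ∨ t(t(k ∨ k ∨ m, t(m, m, k), k ∨ m ∨ p), t(k ∨ k ∨ k ∨ p, m, m), k))

Derivation:
Canonical form:  k ∨ k ∨ m ∨ m ∨ p ∨ s(t(t(t(m ∨ m, k ∨ p ∨ p, t(m, k, p)), k ∨ k ∨ m ∨ p ∨ r(m, p) ∨ t(p, k, k), k ∨ m ∨ p ∨ p), k ∨ k ∨ k ∨ k ∨ k ∨ p ∨ s(p, k), r(s(k ∨ k ∨ m ∨ m ∨ p ∨ r(k, p) ∨ t(t(p, k, m), p, m), k ∨ m), m ∨ m ∨ r(k, k))), k ∨ p ∨ t(t(k ∨ k ∨ m, t(m, m, k), k ∨ m ∨ p), t(k ∨ k ∨ k ∨ p, m, m), k))
Apply R2:  consuming m, r(k, p), t(t(p, k, m), p, m);  v := k ∨ k ∨ m ∨ p, x := k, y := t(p, k, m)
The extension variable absorbs all remaining arguments, so the whole application is rewritten.
New term:  k ∨ k ∨ m ∨ m ∨ p ∨ s(t(t(t(m ∨ m, k ∨ p ∨ p, t(m, k, p)), k ∨ k ∨ m ∨ p ∨ r(m, p) ∨ t(p, k, k), k ∨ m ∨ p ∨ p), k ∨ k ∨ k ∨ k ∨ k ∨ p ∨ s(p, k), r(s(k ∨ k ∨ t(p, k, m), k ∨ m), m ∨ m ∨ r(k, k))), k ∨ p ∨ t(t(k ∨ k ∨ m, t(m, m, k), k ∨ m ∨ p), t(k ∨ k ∨ k ∨ p, m, m), k))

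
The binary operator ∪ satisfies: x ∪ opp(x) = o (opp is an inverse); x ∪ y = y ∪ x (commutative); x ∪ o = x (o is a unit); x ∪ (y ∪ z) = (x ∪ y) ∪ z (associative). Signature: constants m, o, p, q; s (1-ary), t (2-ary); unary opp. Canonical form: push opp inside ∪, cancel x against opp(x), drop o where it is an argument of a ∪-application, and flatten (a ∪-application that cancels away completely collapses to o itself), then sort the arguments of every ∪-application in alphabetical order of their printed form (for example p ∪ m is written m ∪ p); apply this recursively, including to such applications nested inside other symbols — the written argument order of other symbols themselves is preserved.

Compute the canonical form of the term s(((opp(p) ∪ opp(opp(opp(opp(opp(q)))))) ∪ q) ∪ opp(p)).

Focus inside:  ((opp(p) ∪ opp(opp(opp(opp(opp(q)))))) ∪ q) ∪ opp(p)
Push opp inside:  distribute opp over ∪ and collapse double opp
Cancel inverse pairs:  q cancels
Collect terms:  opp(p) ∪ opp(p)
Rebuild:  s(opp(p) ∪ opp(p))

Answer: s(opp(p) ∪ opp(p))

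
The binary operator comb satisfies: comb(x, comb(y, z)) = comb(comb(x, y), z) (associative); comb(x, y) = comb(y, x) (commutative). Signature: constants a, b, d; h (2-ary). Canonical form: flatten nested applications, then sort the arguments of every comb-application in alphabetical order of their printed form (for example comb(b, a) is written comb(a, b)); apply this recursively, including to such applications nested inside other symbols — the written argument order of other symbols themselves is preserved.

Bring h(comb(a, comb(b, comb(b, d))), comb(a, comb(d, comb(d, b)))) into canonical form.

Descend into:  comb(a, comb(d, comb(d, b)))
Flatten:  comb(a, d, d, b)
Order the arguments:  comb(a, b, d, d)
Put back:  h(comb(a, b, b, d), comb(a, b, d, d))

Answer: h(comb(a, b, b, d), comb(a, b, d, d))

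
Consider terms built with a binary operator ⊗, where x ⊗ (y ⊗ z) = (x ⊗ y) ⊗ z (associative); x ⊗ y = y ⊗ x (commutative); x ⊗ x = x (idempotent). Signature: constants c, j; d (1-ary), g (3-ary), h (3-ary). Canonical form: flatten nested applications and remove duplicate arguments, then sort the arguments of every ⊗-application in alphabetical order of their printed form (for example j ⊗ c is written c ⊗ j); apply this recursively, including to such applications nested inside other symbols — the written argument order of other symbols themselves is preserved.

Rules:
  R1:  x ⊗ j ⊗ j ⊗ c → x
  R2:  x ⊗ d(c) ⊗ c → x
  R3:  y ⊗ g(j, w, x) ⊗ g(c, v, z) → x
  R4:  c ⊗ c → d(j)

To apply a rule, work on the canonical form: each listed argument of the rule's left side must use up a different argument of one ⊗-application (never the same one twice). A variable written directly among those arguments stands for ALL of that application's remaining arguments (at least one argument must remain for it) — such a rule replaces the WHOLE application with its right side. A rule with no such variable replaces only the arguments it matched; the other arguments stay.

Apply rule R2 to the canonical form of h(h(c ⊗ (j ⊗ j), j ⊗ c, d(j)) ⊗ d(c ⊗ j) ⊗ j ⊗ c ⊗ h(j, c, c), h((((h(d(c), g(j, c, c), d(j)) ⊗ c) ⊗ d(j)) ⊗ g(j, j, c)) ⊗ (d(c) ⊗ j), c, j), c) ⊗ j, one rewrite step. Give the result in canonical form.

Answer: h(c ⊗ d(c ⊗ j) ⊗ h(c ⊗ j, c ⊗ j, d(j)) ⊗ h(j, c, c) ⊗ j, h(d(j) ⊗ g(j, j, c) ⊗ h(d(c), g(j, c, c), d(j)) ⊗ j, c, j), c) ⊗ j

Derivation:
Canonical form:  h(c ⊗ d(c ⊗ j) ⊗ h(c ⊗ j, c ⊗ j, d(j)) ⊗ h(j, c, c) ⊗ j, h(c ⊗ d(c) ⊗ d(j) ⊗ g(j, j, c) ⊗ h(d(c), g(j, c, c), d(j)) ⊗ j, c, j), c) ⊗ j
Match R2:  consume c, d(c);  x := d(j) ⊗ g(j, j, c) ⊗ h(d(c), g(j, c, c), d(j)) ⊗ j
The variable takes the whole remainder — replace the entire application.
Result:  h(c ⊗ d(c ⊗ j) ⊗ h(c ⊗ j, c ⊗ j, d(j)) ⊗ h(j, c, c) ⊗ j, h(d(j) ⊗ g(j, j, c) ⊗ h(d(c), g(j, c, c), d(j)) ⊗ j, c, j), c) ⊗ j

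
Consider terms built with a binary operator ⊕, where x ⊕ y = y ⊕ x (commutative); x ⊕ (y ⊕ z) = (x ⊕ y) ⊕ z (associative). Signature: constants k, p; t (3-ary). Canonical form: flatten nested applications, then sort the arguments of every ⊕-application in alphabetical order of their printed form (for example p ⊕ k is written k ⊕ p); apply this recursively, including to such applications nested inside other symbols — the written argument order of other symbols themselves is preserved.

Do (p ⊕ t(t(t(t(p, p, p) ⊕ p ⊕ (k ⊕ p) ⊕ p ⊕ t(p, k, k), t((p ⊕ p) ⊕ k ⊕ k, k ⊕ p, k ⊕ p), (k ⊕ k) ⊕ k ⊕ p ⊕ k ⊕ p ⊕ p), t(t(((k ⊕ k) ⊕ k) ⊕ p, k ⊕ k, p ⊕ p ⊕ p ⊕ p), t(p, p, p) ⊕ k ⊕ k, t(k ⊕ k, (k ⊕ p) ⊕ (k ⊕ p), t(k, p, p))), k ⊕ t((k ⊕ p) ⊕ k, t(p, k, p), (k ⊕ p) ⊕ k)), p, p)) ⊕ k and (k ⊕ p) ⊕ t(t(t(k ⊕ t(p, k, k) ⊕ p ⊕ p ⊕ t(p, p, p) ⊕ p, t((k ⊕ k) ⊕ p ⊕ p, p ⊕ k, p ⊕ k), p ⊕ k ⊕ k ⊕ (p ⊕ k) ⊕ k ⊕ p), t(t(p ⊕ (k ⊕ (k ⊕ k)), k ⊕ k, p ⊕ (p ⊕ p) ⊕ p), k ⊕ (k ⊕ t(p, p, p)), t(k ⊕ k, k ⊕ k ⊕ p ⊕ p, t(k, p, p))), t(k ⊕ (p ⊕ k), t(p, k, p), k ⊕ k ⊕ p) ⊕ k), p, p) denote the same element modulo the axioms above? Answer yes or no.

Answer: yes — both canonical forms are k ⊕ p ⊕ t(t(t(k ⊕ p ⊕ p ⊕ p ⊕ t(p, k, k) ⊕ t(p, p, p), t(k ⊕ k ⊕ p ⊕ p, k ⊕ p, k ⊕ p), k ⊕ k ⊕ k ⊕ k ⊕ p ⊕ p ⊕ p), t(t(k ⊕ k ⊕ k ⊕ p, k ⊕ k, p ⊕ p ⊕ p ⊕ p), k ⊕ k ⊕ t(p, p, p), t(k ⊕ k, k ⊕ k ⊕ p ⊕ p, t(k, p, p))), k ⊕ t(k ⊕ k ⊕ p, t(p, k, p), k ⊕ k ⊕ p)), p, p)

Derivation:
Left:  (p ⊕ t(t(t(t(p, p, p) ⊕ p ⊕ (k ⊕ p) ⊕ p ⊕ t(p, k, k), t((p ⊕ p) ⊕ k ⊕ k, k ⊕ p, k ⊕ p), (k ⊕ k) ⊕ k ⊕ p ⊕ k ⊕ p ⊕ p), t(t(((k ⊕ k) ⊕ k) ⊕ p, k ⊕ k, p ⊕ p ⊕ p ⊕ p), t(p, p, p) ⊕ k ⊕ k, t(k ⊕ k, (k ⊕ p) ⊕ (k ⊕ p), t(k, p, p))), k ⊕ t((k ⊕ p) ⊕ k, t(p, k, p), (k ⊕ p) ⊕ k)), p, p)) ⊕ k
  Flatten:  p ⊕ t(t(t(t(p, p, p) ⊕ p ⊕ (k ⊕ p) ⊕ p ⊕ t(p, k, k), t((p ⊕ p) ⊕ k ⊕ k, k ⊕ p, k ⊕ p), (k ⊕ k) ⊕ k ⊕ p ⊕ k ⊕ p ⊕ p), t(t(((k ⊕ k) ⊕ k) ⊕ p, k ⊕ k, p ⊕ p ⊕ p ⊕ p), t(p, p, p) ⊕ k ⊕ k, t(k ⊕ k, (k ⊕ p) ⊕ (k ⊕ p), t(k, p, p))), k ⊕ t((k ⊕ p) ⊕ k, t(p, k, p), (k ⊕ p) ⊕ k)), p, p) ⊕ k
  Inside:  t(t(t(t(p, p, p) ⊕ p ⊕ (k ⊕ p) ⊕ p ⊕ t(p, k, k), t((p ⊕ p) ⊕ k ⊕ k, k ⊕ p, k ⊕ p), (k ⊕ k) ⊕ k ⊕ p ⊕ k ⊕ p ⊕ p), t(t(((k ⊕ k) ⊕ k) ⊕ p, k ⊕ k, p ⊕ p ⊕ p ⊕ p), t(p, p, p) ⊕ k ⊕ k, t(k ⊕ k, (k ⊕ p) ⊕ (k ⊕ p), t(k, p, p))), k ⊕ t((k ⊕ p) ⊕ k, t(p, k, p), (k ⊕ p) ⊕ k)), p, p)  →  t(t(t(k ⊕ p ⊕ p ⊕ p ⊕ t(p, k, k) ⊕ t(p, p, p), t(k ⊕ k ⊕ p ⊕ p, k ⊕ p, k ⊕ p), k ⊕ k ⊕ k ⊕ k ⊕ p ⊕ p ⊕ p), t(t(k ⊕ k ⊕ k ⊕ p, k ⊕ k, p ⊕ p ⊕ p ⊕ p), k ⊕ k ⊕ t(p, p, p), t(k ⊕ k, k ⊕ k ⊕ p ⊕ p, t(k, p, p))), k ⊕ t(k ⊕ k ⊕ p, t(p, k, p), k ⊕ k ⊕ p)), p, p)
  Order the arguments:  k ⊕ p ⊕ t(t(t(k ⊕ p ⊕ p ⊕ p ⊕ t(p, k, k) ⊕ t(p, p, p), t(k ⊕ k ⊕ p ⊕ p, k ⊕ p, k ⊕ p), k ⊕ k ⊕ k ⊕ k ⊕ p ⊕ p ⊕ p), t(t(k ⊕ k ⊕ k ⊕ p, k ⊕ k, p ⊕ p ⊕ p ⊕ p), k ⊕ k ⊕ t(p, p, p), t(k ⊕ k, k ⊕ k ⊕ p ⊕ p, t(k, p, p))), k ⊕ t(k ⊕ k ⊕ p, t(p, k, p), k ⊕ k ⊕ p)), p, p)
Right:  (k ⊕ p) ⊕ t(t(t(k ⊕ t(p, k, k) ⊕ p ⊕ p ⊕ t(p, p, p) ⊕ p, t((k ⊕ k) ⊕ p ⊕ p, p ⊕ k, p ⊕ k), p ⊕ k ⊕ k ⊕ (p ⊕ k) ⊕ k ⊕ p), t(t(p ⊕ (k ⊕ (k ⊕ k)), k ⊕ k, p ⊕ (p ⊕ p) ⊕ p), k ⊕ (k ⊕ t(p, p, p)), t(k ⊕ k, k ⊕ k ⊕ p ⊕ p, t(k, p, p))), t(k ⊕ (p ⊕ k), t(p, k, p), k ⊕ k ⊕ p) ⊕ k), p, p)
  Merge nested applications:  k ⊕ p ⊕ t(t(t(k ⊕ t(p, k, k) ⊕ p ⊕ p ⊕ t(p, p, p) ⊕ p, t((k ⊕ k) ⊕ p ⊕ p, p ⊕ k, p ⊕ k), p ⊕ k ⊕ k ⊕ (p ⊕ k) ⊕ k ⊕ p), t(t(p ⊕ (k ⊕ (k ⊕ k)), k ⊕ k, p ⊕ (p ⊕ p) ⊕ p), k ⊕ (k ⊕ t(p, p, p)), t(k ⊕ k, k ⊕ k ⊕ p ⊕ p, t(k, p, p))), t(k ⊕ (p ⊕ k), t(p, k, p), k ⊕ k ⊕ p) ⊕ k), p, p)
  Simplify inside:  t(t(t(k ⊕ t(p, k, k) ⊕ p ⊕ p ⊕ t(p, p, p) ⊕ p, t((k ⊕ k) ⊕ p ⊕ p, p ⊕ k, p ⊕ k), p ⊕ k ⊕ k ⊕ (p ⊕ k) ⊕ k ⊕ p), t(t(p ⊕ (k ⊕ (k ⊕ k)), k ⊕ k, p ⊕ (p ⊕ p) ⊕ p), k ⊕ (k ⊕ t(p, p, p)), t(k ⊕ k, k ⊕ k ⊕ p ⊕ p, t(k, p, p))), t(k ⊕ (p ⊕ k), t(p, k, p), k ⊕ k ⊕ p) ⊕ k), p, p)  →  t(t(t(k ⊕ p ⊕ p ⊕ p ⊕ t(p, k, k) ⊕ t(p, p, p), t(k ⊕ k ⊕ p ⊕ p, k ⊕ p, k ⊕ p), k ⊕ k ⊕ k ⊕ k ⊕ p ⊕ p ⊕ p), t(t(k ⊕ k ⊕ k ⊕ p, k ⊕ k, p ⊕ p ⊕ p ⊕ p), k ⊕ k ⊕ t(p, p, p), t(k ⊕ k, k ⊕ k ⊕ p ⊕ p, t(k, p, p))), k ⊕ t(k ⊕ k ⊕ p, t(p, k, p), k ⊕ k ⊕ p)), p, p)
  Sort arguments:  k ⊕ p ⊕ t(t(t(k ⊕ p ⊕ p ⊕ p ⊕ t(p, k, k) ⊕ t(p, p, p), t(k ⊕ k ⊕ p ⊕ p, k ⊕ p, k ⊕ p), k ⊕ k ⊕ k ⊕ k ⊕ p ⊕ p ⊕ p), t(t(k ⊕ k ⊕ k ⊕ p, k ⊕ k, p ⊕ p ⊕ p ⊕ p), k ⊕ k ⊕ t(p, p, p), t(k ⊕ k, k ⊕ k ⊕ p ⊕ p, t(k, p, p))), k ⊕ t(k ⊕ k ⊕ p, t(p, k, p), k ⊕ k ⊕ p)), p, p)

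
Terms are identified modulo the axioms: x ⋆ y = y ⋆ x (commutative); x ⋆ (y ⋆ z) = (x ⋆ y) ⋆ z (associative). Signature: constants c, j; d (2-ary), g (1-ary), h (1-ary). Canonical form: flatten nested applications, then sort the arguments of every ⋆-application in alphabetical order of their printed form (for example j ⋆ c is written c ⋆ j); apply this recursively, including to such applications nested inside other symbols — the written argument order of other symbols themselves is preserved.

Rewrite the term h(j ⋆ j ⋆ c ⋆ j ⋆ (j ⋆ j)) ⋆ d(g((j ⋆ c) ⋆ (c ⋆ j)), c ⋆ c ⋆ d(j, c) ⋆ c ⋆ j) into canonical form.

Answer: d(g(c ⋆ c ⋆ j ⋆ j), c ⋆ c ⋆ c ⋆ d(j, c) ⋆ j) ⋆ h(c ⋆ j ⋆ j ⋆ j ⋆ j ⋆ j)

Derivation:
Inside:  h(j ⋆ j ⋆ c ⋆ j ⋆ (j ⋆ j))  →  h(c ⋆ j ⋆ j ⋆ j ⋆ j ⋆ j)
Simplify inside:  d(g((j ⋆ c) ⋆ (c ⋆ j)), c ⋆ c ⋆ d(j, c) ⋆ c ⋆ j)  →  d(g(c ⋆ c ⋆ j ⋆ j), c ⋆ c ⋆ c ⋆ d(j, c) ⋆ j)
Sort arguments:  d(g(c ⋆ c ⋆ j ⋆ j), c ⋆ c ⋆ c ⋆ d(j, c) ⋆ j) ⋆ h(c ⋆ j ⋆ j ⋆ j ⋆ j ⋆ j)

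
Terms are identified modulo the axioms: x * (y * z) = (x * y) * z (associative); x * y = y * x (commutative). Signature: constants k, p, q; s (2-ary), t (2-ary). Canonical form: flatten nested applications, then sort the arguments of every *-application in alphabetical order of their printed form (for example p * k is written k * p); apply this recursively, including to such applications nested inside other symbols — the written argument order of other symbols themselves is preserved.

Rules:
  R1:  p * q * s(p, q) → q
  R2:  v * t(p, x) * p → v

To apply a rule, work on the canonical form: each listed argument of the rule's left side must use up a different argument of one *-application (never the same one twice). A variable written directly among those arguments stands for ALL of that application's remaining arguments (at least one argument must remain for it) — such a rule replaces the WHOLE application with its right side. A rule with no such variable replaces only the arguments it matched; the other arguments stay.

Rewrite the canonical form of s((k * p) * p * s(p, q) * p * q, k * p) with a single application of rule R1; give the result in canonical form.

Canonical form:  s(k * p * p * p * q * s(p, q), k * p)
R1 matches:  uses p, q, s(p, q)
New term:  s(k * p * p * q, k * p)

Answer: s(k * p * p * q, k * p)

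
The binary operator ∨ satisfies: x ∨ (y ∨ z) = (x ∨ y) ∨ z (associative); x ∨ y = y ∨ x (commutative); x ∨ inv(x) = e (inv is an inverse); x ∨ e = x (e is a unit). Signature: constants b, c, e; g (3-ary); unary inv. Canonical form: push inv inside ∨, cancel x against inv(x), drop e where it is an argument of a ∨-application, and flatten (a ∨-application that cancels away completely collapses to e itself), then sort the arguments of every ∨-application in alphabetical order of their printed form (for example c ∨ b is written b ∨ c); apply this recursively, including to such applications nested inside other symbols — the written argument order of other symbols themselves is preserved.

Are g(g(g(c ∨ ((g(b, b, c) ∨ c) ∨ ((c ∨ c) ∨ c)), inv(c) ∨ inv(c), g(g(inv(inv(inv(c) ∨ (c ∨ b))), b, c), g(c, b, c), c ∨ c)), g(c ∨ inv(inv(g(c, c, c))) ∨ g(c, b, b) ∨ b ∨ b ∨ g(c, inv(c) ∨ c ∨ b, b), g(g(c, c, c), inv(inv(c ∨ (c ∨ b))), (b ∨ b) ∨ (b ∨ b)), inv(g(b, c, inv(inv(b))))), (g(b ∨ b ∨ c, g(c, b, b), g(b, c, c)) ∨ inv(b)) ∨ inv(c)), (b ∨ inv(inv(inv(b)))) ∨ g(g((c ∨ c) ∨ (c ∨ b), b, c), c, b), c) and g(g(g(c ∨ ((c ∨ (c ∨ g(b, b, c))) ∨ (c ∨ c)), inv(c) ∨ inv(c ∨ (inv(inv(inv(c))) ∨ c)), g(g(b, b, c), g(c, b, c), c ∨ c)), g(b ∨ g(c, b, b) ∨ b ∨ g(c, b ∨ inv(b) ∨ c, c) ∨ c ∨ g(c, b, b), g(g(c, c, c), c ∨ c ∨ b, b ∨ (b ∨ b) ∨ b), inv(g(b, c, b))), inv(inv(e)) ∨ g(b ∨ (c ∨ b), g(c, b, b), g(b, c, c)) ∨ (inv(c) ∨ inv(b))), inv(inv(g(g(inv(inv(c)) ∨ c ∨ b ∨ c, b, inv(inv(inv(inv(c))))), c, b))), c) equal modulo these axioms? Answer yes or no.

Left:  g(g(g(c ∨ ((g(b, b, c) ∨ c) ∨ ((c ∨ c) ∨ c)), inv(c) ∨ inv(c), g(g(inv(inv(inv(c) ∨ (c ∨ b))), b, c), g(c, b, c), c ∨ c)), g(c ∨ inv(inv(g(c, c, c))) ∨ g(c, b, b) ∨ b ∨ b ∨ g(c, inv(c) ∨ c ∨ b, b), g(g(c, c, c), inv(inv(c ∨ (c ∨ b))), (b ∨ b) ∨ (b ∨ b)), inv(g(b, c, inv(inv(b))))), (g(b ∨ b ∨ c, g(c, b, b), g(b, c, c)) ∨ inv(b)) ∨ inv(c)), (b ∨ inv(inv(inv(b)))) ∨ g(g((c ∨ c) ∨ (c ∨ b), b, c), c, b), c)
  Focus inside:  c ∨ inv(inv(g(c, c, c))) ∨ g(c, b, b) ∨ b ∨ b ∨ g(c, inv(c) ∨ c ∨ b, b)
  Push inv inside:  distribute inv over ∨ and collapse double inv
  Collect terms:  c ∨ g(c, c, c) ∨ g(c, b, b) ∨ g(c, b, b) ∨ b ∨ b
  Sort:  b ∨ b ∨ c ∨ g(c, b, b) ∨ g(c, b, b) ∨ g(c, c, c)
  Put back:  g(g(g(c ∨ c ∨ c ∨ c ∨ c ∨ g(b, b, c), inv(c) ∨ inv(c), g(g(b, b, c), g(c, b, c), c ∨ c)), g(b ∨ b ∨ c ∨ g(c, b, b) ∨ g(c, b, b) ∨ g(c, c, c), g(g(c, c, c), b ∨ c ∨ c, b ∨ b ∨ b ∨ b), inv(g(b, c, b))), g(b ∨ b ∨ c, g(c, b, b), g(b, c, c)) ∨ inv(b) ∨ inv(c)), g(g(b ∨ c ∨ c ∨ c, b, c), c, b), c)
Right:  g(g(g(c ∨ ((c ∨ (c ∨ g(b, b, c))) ∨ (c ∨ c)), inv(c) ∨ inv(c ∨ (inv(inv(inv(c))) ∨ c)), g(g(b, b, c), g(c, b, c), c ∨ c)), g(b ∨ g(c, b, b) ∨ b ∨ g(c, b ∨ inv(b) ∨ c, c) ∨ c ∨ g(c, b, b), g(g(c, c, c), c ∨ c ∨ b, b ∨ (b ∨ b) ∨ b), inv(g(b, c, b))), inv(inv(e)) ∨ g(b ∨ (c ∨ b), g(c, b, b), g(b, c, c)) ∨ (inv(c) ∨ inv(b))), inv(inv(g(g(inv(inv(c)) ∨ c ∨ b ∨ c, b, inv(inv(inv(inv(c))))), c, b))), c)
  Descend into:  inv(inv(e)) ∨ g(b ∨ (c ∨ b), g(c, b, b), g(b, c, c)) ∨ (inv(c) ∨ inv(b))
  Push inv inside:  distribute inv over ∨ and collapse double inv
  Collect:  g(b ∨ b ∨ c, g(c, b, b), g(b, c, c)) ∨ inv(c) ∨ inv(b)
  Order the arguments:  g(b ∨ b ∨ c, g(c, b, b), g(b, c, c)) ∨ inv(b) ∨ inv(c)
  Reassemble:  g(g(g(c ∨ c ∨ c ∨ c ∨ c ∨ g(b, b, c), inv(c) ∨ inv(c), g(g(b, b, c), g(c, b, c), c ∨ c)), g(b ∨ b ∨ c ∨ g(c, b, b) ∨ g(c, b, b) ∨ g(c, c, c), g(g(c, c, c), b ∨ c ∨ c, b ∨ b ∨ b ∨ b), inv(g(b, c, b))), g(b ∨ b ∨ c, g(c, b, b), g(b, c, c)) ∨ inv(b) ∨ inv(c)), g(g(b ∨ c ∨ c ∨ c, b, c), c, b), c)

Answer: yes — both canonical forms are g(g(g(c ∨ c ∨ c ∨ c ∨ c ∨ g(b, b, c), inv(c) ∨ inv(c), g(g(b, b, c), g(c, b, c), c ∨ c)), g(b ∨ b ∨ c ∨ g(c, b, b) ∨ g(c, b, b) ∨ g(c, c, c), g(g(c, c, c), b ∨ c ∨ c, b ∨ b ∨ b ∨ b), inv(g(b, c, b))), g(b ∨ b ∨ c, g(c, b, b), g(b, c, c)) ∨ inv(b) ∨ inv(c)), g(g(b ∨ c ∨ c ∨ c, b, c), c, b), c)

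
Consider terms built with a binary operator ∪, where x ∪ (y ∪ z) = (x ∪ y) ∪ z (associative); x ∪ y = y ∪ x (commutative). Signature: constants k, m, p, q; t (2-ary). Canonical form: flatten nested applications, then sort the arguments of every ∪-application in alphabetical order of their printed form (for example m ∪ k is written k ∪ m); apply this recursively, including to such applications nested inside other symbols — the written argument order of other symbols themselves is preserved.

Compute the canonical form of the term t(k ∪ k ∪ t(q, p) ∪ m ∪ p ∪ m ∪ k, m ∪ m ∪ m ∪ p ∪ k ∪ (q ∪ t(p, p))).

Work inside:  m ∪ m ∪ m ∪ p ∪ k ∪ (q ∪ t(p, p))
Merge nested applications:  m ∪ m ∪ m ∪ p ∪ k ∪ q ∪ t(p, p)
Sort arguments:  k ∪ m ∪ m ∪ m ∪ p ∪ q ∪ t(p, p)
Reassemble:  t(k ∪ k ∪ k ∪ m ∪ m ∪ p ∪ t(q, p), k ∪ m ∪ m ∪ m ∪ p ∪ q ∪ t(p, p))

Answer: t(k ∪ k ∪ k ∪ m ∪ m ∪ p ∪ t(q, p), k ∪ m ∪ m ∪ m ∪ p ∪ q ∪ t(p, p))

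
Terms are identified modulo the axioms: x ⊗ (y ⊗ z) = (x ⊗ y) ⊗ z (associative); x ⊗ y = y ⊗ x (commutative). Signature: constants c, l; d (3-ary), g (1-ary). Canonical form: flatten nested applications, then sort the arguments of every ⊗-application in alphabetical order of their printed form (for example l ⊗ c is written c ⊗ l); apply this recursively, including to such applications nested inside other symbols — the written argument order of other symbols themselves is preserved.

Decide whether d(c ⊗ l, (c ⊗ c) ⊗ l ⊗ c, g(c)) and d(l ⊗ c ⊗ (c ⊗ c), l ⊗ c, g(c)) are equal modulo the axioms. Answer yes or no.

Answer: no — d(c ⊗ l, c ⊗ c ⊗ c ⊗ l, g(c)) vs d(c ⊗ c ⊗ c ⊗ l, c ⊗ l, g(c))

Derivation:
Left:  d(c ⊗ l, (c ⊗ c) ⊗ l ⊗ c, g(c))
  Focus inside:  (c ⊗ c) ⊗ l ⊗ c
  Un-nest:  c ⊗ c ⊗ l ⊗ c
  Sort:  c ⊗ c ⊗ c ⊗ l
  Put back:  d(c ⊗ l, c ⊗ c ⊗ c ⊗ l, g(c))
Right:  d(l ⊗ c ⊗ (c ⊗ c), l ⊗ c, g(c))
  Focus inside:  l ⊗ c ⊗ (c ⊗ c)
  Un-nest:  l ⊗ c ⊗ c ⊗ c
  Sort:  c ⊗ c ⊗ c ⊗ l
  Put back:  d(c ⊗ c ⊗ c ⊗ l, c ⊗ l, g(c))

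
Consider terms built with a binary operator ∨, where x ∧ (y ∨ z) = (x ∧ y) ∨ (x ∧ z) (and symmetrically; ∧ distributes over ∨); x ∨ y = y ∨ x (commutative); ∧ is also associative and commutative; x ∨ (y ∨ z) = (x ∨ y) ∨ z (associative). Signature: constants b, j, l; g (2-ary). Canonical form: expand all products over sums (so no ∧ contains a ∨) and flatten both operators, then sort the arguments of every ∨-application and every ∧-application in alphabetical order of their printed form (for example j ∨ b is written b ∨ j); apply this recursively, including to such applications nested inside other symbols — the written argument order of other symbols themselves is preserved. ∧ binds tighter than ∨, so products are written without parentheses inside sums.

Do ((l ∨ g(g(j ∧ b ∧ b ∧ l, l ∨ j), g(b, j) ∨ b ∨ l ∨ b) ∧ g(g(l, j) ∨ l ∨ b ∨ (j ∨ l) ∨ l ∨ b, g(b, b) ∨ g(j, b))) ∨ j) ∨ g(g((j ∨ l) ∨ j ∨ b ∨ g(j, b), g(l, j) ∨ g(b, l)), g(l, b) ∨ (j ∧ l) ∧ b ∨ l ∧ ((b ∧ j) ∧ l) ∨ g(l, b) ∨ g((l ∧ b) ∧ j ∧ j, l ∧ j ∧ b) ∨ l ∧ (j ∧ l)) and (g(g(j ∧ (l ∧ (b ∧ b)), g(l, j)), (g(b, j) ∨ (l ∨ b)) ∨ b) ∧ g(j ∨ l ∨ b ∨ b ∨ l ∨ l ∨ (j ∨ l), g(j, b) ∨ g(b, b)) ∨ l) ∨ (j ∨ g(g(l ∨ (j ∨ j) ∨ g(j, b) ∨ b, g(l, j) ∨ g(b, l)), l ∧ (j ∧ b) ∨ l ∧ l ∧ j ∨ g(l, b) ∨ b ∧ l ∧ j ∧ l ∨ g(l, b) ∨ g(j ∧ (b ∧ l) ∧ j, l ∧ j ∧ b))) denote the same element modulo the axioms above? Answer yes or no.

Answer: no — g(b ∨ b ∨ g(l, j) ∨ j ∨ l ∨ l ∨ l, g(b, b) ∨ g(j, b)) ∧ g(g(b ∧ b ∧ j ∧ l, j ∨ l), b ∨ b ∨ g(b, j) ∨ l) ∨ g(g(b ∨ g(j, b) ∨ j ∨ j ∨ l, g(b, l) ∨ g(l, j)), b ∧ j ∧ l ∨ b ∧ j ∧ l ∧ l ∨ g(b ∧ j ∧ j ∧ l, b ∧ j ∧ l) ∨ g(l, b) ∨ g(l, b) ∨ j ∧ l ∧ l) ∨ j ∨ l vs g(b ∨ b ∨ j ∨ j ∨ l ∨ l ∨ l ∨ l, g(b, b) ∨ g(j, b)) ∧ g(g(b ∧ b ∧ j ∧ l, g(l, j)), b ∨ b ∨ g(b, j) ∨ l) ∨ g(g(b ∨ g(j, b) ∨ j ∨ j ∨ l, g(b, l) ∨ g(l, j)), b ∧ j ∧ l ∨ b ∧ j ∧ l ∧ l ∨ g(b ∧ j ∧ j ∧ l, b ∧ j ∧ l) ∨ g(l, b) ∨ g(l, b) ∨ j ∧ l ∧ l) ∨ j ∨ l

Derivation:
Left:  ((l ∨ g(g(j ∧ b ∧ b ∧ l, l ∨ j), g(b, j) ∨ b ∨ l ∨ b) ∧ g(g(l, j) ∨ l ∨ b ∨ (j ∨ l) ∨ l ∨ b, g(b, b) ∨ g(j, b))) ∨ j) ∨ g(g((j ∨ l) ∨ j ∨ b ∨ g(j, b), g(l, j) ∨ g(b, l)), g(l, b) ∨ (j ∧ l) ∧ b ∨ l ∧ ((b ∧ j) ∧ l) ∨ g(l, b) ∨ g((l ∧ b) ∧ j ∧ j, l ∧ j ∧ b) ∨ l ∧ (j ∧ l))
  Flatten:  l ∨ g(b ∨ b ∨ g(l, j) ∨ j ∨ l ∨ l ∨ l, g(b, b) ∨ g(j, b)) ∧ g(g(b ∧ b ∧ j ∧ l, j ∨ l), b ∨ b ∨ g(b, j) ∨ l) ∨ j ∨ g(g(b ∨ g(j, b) ∨ j ∨ j ∨ l, g(b, l) ∨ g(l, j)), b ∧ j ∧ l ∨ b ∧ j ∧ l ∧ l ∨ g(b ∧ j ∧ j ∧ l, b ∧ j ∧ l) ∨ g(l, b) ∨ g(l, b) ∨ j ∧ l ∧ l)
  Order the arguments:  g(b ∨ b ∨ g(l, j) ∨ j ∨ l ∨ l ∨ l, g(b, b) ∨ g(j, b)) ∧ g(g(b ∧ b ∧ j ∧ l, j ∨ l), b ∨ b ∨ g(b, j) ∨ l) ∨ g(g(b ∨ g(j, b) ∨ j ∨ j ∨ l, g(b, l) ∨ g(l, j)), b ∧ j ∧ l ∨ b ∧ j ∧ l ∧ l ∨ g(b ∧ j ∧ j ∧ l, b ∧ j ∧ l) ∨ g(l, b) ∨ g(l, b) ∨ j ∧ l ∧ l) ∨ j ∨ l
Right:  (g(g(j ∧ (l ∧ (b ∧ b)), g(l, j)), (g(b, j) ∨ (l ∨ b)) ∨ b) ∧ g(j ∨ l ∨ b ∨ b ∨ l ∨ l ∨ (j ∨ l), g(j, b) ∨ g(b, b)) ∨ l) ∨ (j ∨ g(g(l ∨ (j ∨ j) ∨ g(j, b) ∨ b, g(l, j) ∨ g(b, l)), l ∧ (j ∧ b) ∨ l ∧ l ∧ j ∨ g(l, b) ∨ b ∧ l ∧ j ∧ l ∨ g(l, b) ∨ g(j ∧ (b ∧ l) ∧ j, l ∧ j ∧ b)))
  Merge nested applications:  g(b ∨ b ∨ j ∨ j ∨ l ∨ l ∨ l ∨ l, g(b, b) ∨ g(j, b)) ∧ g(g(b ∧ b ∧ j ∧ l, g(l, j)), b ∨ b ∨ g(b, j) ∨ l) ∨ l ∨ j ∨ g(g(b ∨ g(j, b) ∨ j ∨ j ∨ l, g(b, l) ∨ g(l, j)), b ∧ j ∧ l ∨ b ∧ j ∧ l ∧ l ∨ g(b ∧ j ∧ j ∧ l, b ∧ j ∧ l) ∨ g(l, b) ∨ g(l, b) ∨ j ∧ l ∧ l)
  Sort:  g(b ∨ b ∨ j ∨ j ∨ l ∨ l ∨ l ∨ l, g(b, b) ∨ g(j, b)) ∧ g(g(b ∧ b ∧ j ∧ l, g(l, j)), b ∨ b ∨ g(b, j) ∨ l) ∨ g(g(b ∨ g(j, b) ∨ j ∨ j ∨ l, g(b, l) ∨ g(l, j)), b ∧ j ∧ l ∨ b ∧ j ∧ l ∧ l ∨ g(b ∧ j ∧ j ∧ l, b ∧ j ∧ l) ∨ g(l, b) ∨ g(l, b) ∨ j ∧ l ∧ l) ∨ j ∨ l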